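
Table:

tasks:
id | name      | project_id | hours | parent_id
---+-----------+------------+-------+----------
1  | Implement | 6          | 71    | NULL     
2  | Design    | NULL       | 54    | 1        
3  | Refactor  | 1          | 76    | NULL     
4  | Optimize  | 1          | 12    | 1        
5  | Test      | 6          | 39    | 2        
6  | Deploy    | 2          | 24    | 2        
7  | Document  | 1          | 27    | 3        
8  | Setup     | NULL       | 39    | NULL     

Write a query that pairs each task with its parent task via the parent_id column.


This is a self-join: tasks is joined to a second copy of itself, matching each row's parent_id to another row's id. Use LEFT JOIN so rows with parent_id=NULL are kept.
  - task 1 (Implement): parent_id=NULL -> NULL
  - task 2 (Design): parent_id=1 -> Implement
  - task 3 (Refactor): parent_id=NULL -> NULL
  - task 4 (Optimize): parent_id=1 -> Implement
  - task 5 (Test): parent_id=2 -> Design
  - task 6 (Deploy): parent_id=2 -> Design
  - task 7 (Document): parent_id=3 -> Refactor
  - task 8 (Setup): parent_id=NULL -> NULL

SQL:
SELECT a.name AS item, b.name AS parent
FROM tasks a
LEFT JOIN tasks b ON a.parent_id = b.id

Result:
item      | parent   
----------+----------
Implement | NULL     
Design    | Implement
Refactor  | NULL     
Optimize  | Implement
Test      | Design   
Deploy    | Design   
Document  | Refactor 
Setup     | NULL     


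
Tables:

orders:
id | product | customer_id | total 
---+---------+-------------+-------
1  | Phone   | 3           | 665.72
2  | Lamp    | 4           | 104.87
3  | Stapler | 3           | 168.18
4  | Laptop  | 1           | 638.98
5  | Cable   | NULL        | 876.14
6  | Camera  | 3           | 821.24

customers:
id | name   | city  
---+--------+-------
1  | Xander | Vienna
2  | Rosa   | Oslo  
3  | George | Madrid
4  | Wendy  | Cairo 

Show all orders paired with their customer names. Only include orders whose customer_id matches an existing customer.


INNER JOIN keeps only orders rows whose customer_id matches an id in customers. Walk through each order:
  - order 1 (Phone): customer_id=3 -> matches George
  - order 2 (Lamp): customer_id=4 -> matches Wendy
  - order 3 (Stapler): customer_id=3 -> matches George
  - order 4 (Laptop): customer_id=1 -> matches Xander
  - order 5 (Cable): customer_id=NULL, no match -> dropped
  - order 6 (Camera): customer_id=3 -> matches George
So 1 of 6 rows is dropped.

SQL:
SELECT a.product, b.name AS customer
FROM orders a
INNER JOIN customers b ON a.customer_id = b.id

Result:
product | customer
--------+---------
Phone   | George  
Lamp    | Wendy   
Stapler | George  
Laptop  | Xander  
Camera  | George  


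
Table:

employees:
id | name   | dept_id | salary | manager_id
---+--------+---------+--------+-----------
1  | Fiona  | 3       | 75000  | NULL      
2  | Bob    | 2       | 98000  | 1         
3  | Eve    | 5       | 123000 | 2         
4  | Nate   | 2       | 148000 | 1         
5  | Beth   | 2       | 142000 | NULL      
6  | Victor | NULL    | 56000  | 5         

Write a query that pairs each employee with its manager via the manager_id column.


This is a self-join: employees is joined to a second copy of itself, matching each row's manager_id to another row's id. Use LEFT JOIN so rows with manager_id=NULL are kept.
  - employee 1 (Fiona): manager_id=NULL -> NULL
  - employee 2 (Bob): manager_id=1 -> Fiona
  - employee 3 (Eve): manager_id=2 -> Bob
  - employee 4 (Nate): manager_id=1 -> Fiona
  - employee 5 (Beth): manager_id=NULL -> NULL
  - employee 6 (Victor): manager_id=5 -> Beth

SQL:
SELECT a.name AS item, b.name AS manager
FROM employees a
LEFT JOIN employees b ON a.manager_id = b.id

Result:
item   | manager
-------+--------
Fiona  | NULL   
Bob    | Fiona  
Eve    | Bob    
Nate   | Fiona  
Beth   | NULL   
Victor | Beth   


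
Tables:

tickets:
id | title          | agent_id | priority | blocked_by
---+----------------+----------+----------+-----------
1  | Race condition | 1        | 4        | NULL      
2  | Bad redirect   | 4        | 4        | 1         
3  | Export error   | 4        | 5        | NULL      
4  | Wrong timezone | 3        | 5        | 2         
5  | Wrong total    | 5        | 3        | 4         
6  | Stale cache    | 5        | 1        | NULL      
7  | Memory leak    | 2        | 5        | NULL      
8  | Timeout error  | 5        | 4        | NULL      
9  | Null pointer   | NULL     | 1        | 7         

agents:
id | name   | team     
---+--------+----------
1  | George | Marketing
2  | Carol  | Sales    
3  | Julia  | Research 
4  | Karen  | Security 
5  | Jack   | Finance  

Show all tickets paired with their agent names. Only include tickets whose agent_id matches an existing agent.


INNER JOIN keeps only tickets rows whose agent_id matches an id in agents. Walk through each ticket:
  - ticket 1 (Race condition): agent_id=1 -> matches George
  - ticket 2 (Bad redirect): agent_id=4 -> matches Karen
  - ticket 3 (Export error): agent_id=4 -> matches Karen
  - ticket 4 (Wrong timezone): agent_id=3 -> matches Julia
  - ticket 5 (Wrong total): agent_id=5 -> matches Jack
  - ticket 6 (Stale cache): agent_id=5 -> matches Jack
  - ticket 7 (Memory leak): agent_id=2 -> matches Carol
  - ticket 8 (Timeout error): agent_id=5 -> matches Jack
  - ticket 9 (Null pointer): agent_id=NULL, no match -> dropped
So 1 of 9 rows is dropped.

SQL:
SELECT a.title, b.name AS agent
FROM tickets a
INNER JOIN agents b ON a.agent_id = b.id

Result:
title          | agent 
---------------+-------
Race condition | George
Bad redirect   | Karen 
Export error   | Karen 
Wrong timezone | Julia 
Wrong total    | Jack  
Stale cache    | Jack  
Memory leak    | Carol 
Timeout error  | Jack  


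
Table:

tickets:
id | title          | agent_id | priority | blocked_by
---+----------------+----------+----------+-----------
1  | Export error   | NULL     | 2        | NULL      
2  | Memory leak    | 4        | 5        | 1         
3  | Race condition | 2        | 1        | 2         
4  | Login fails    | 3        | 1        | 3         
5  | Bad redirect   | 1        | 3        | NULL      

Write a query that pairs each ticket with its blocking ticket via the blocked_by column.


This is a self-join: tickets is joined to a second copy of itself, matching each row's blocked_by to another row's id. Use LEFT JOIN so rows with blocked_by=NULL are kept.
  - ticket 1 (Export error): blocked_by=NULL -> NULL
  - ticket 2 (Memory leak): blocked_by=1 -> Export error
  - ticket 3 (Race condition): blocked_by=2 -> Memory leak
  - ticket 4 (Login fails): blocked_by=3 -> Race condition
  - ticket 5 (Bad redirect): blocked_by=NULL -> NULL

SQL:
SELECT a.title AS item, b.title AS blocked_by
FROM tickets a
LEFT JOIN tickets b ON a.blocked_by = b.id

Result:
item           | blocked_by    
---------------+---------------
Export error   | NULL          
Memory leak    | Export error  
Race condition | Memory leak   
Login fails    | Race condition
Bad redirect   | NULL          


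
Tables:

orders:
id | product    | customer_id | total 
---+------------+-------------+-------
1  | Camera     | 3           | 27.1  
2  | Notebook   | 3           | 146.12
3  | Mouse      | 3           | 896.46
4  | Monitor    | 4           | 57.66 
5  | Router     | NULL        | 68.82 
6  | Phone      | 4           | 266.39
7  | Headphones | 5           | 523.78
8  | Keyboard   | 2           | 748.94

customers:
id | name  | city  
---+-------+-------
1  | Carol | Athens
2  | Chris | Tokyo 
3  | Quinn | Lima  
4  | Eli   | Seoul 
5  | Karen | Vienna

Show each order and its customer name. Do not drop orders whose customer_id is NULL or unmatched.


LEFT JOIN keeps every row from orders (the left table); where customer_id has no match in customers, the customer columns become NULL. Walk through each order:
  - order 1 (Camera): customer_id=3 -> matches Quinn
  - order 2 (Notebook): customer_id=3 -> matches Quinn
  - order 3 (Mouse): customer_id=3 -> matches Quinn
  - order 4 (Monitor): customer_id=4 -> matches Eli
  - order 5 (Router): customer_id=NULL, no match -> kept with NULL
  - order 6 (Phone): customer_id=4 -> matches Eli
  - order 7 (Headphones): customer_id=5 -> matches Karen
  - order 8 (Keyboard): customer_id=2 -> matches Chris
All 8 rows appear; 1 has NULL customer.

SQL:
SELECT a.product, b.name AS customer
FROM orders a
LEFT JOIN customers b ON a.customer_id = b.id

Result:
product    | customer
-----------+---------
Camera     | Quinn   
Notebook   | Quinn   
Mouse      | Quinn   
Monitor    | Eli     
Router     | NULL    
Phone      | Eli     
Headphones | Karen   
Keyboard   | Chris   


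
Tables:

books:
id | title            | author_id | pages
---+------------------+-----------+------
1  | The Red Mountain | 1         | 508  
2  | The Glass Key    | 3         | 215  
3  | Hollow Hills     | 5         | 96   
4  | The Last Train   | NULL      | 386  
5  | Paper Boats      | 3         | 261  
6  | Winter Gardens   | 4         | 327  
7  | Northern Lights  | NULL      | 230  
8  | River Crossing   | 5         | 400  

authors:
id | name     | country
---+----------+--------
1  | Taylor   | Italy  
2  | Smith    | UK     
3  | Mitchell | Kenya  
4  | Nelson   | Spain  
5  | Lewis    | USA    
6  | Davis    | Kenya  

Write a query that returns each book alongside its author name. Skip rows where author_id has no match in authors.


INNER JOIN keeps only books rows whose author_id matches an id in authors. Walk through each book:
  - book 1 (The Red Mountain): author_id=1 -> matches Taylor
  - book 2 (The Glass Key): author_id=3 -> matches Mitchell
  - book 3 (Hollow Hills): author_id=5 -> matches Lewis
  - book 4 (The Last Train): author_id=NULL, no match -> dropped
  - book 5 (Paper Boats): author_id=3 -> matches Mitchell
  - book 6 (Winter Gardens): author_id=4 -> matches Nelson
  - book 7 (Northern Lights): author_id=NULL, no match -> dropped
  - book 8 (River Crossing): author_id=5 -> matches Lewis
So 2 of 8 rows are dropped.

SQL:
SELECT a.title, b.name AS author
FROM books a
INNER JOIN authors b ON a.author_id = b.id

Result:
title            | author  
-----------------+---------
The Red Mountain | Taylor  
The Glass Key    | Mitchell
Hollow Hills     | Lewis   
Paper Boats      | Mitchell
Winter Gardens   | Nelson  
River Crossing   | Lewis   


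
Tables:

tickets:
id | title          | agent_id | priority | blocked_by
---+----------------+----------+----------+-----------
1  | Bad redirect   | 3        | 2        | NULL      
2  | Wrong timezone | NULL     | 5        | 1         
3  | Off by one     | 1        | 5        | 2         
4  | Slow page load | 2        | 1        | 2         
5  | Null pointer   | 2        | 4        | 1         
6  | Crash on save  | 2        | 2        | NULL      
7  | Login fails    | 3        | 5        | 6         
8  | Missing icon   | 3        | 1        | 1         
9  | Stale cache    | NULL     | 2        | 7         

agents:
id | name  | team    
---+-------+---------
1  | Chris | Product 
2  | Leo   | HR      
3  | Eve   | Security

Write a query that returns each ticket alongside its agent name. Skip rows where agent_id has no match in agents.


INNER JOIN keeps only tickets rows whose agent_id matches an id in agents. Walk through each ticket:
  - ticket 1 (Bad redirect): agent_id=3 -> matches Eve
  - ticket 2 (Wrong timezone): agent_id=NULL, no match -> dropped
  - ticket 3 (Off by one): agent_id=1 -> matches Chris
  - ticket 4 (Slow page load): agent_id=2 -> matches Leo
  - ticket 5 (Null pointer): agent_id=2 -> matches Leo
  - ticket 6 (Crash on save): agent_id=2 -> matches Leo
  - ticket 7 (Login fails): agent_id=3 -> matches Eve
  - ticket 8 (Missing icon): agent_id=3 -> matches Eve
  - ticket 9 (Stale cache): agent_id=NULL, no match -> dropped
So 2 of 9 rows are dropped.

SQL:
SELECT a.title, b.name AS agent
FROM tickets a
INNER JOIN agents b ON a.agent_id = b.id

Result:
title          | agent
---------------+------
Bad redirect   | Eve  
Off by one     | Chris
Slow page load | Leo  
Null pointer   | Leo  
Crash on save  | Leo  
Login fails    | Eve  
Missing icon   | Eve  


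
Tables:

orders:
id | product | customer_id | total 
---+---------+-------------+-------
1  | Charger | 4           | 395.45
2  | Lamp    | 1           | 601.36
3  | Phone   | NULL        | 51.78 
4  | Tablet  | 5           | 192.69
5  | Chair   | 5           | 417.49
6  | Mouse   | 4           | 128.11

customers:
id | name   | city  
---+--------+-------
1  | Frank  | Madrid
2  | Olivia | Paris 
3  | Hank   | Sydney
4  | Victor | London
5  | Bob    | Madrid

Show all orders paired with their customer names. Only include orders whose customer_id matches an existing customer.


INNER JOIN keeps only orders rows whose customer_id matches an id in customers. Walk through each order:
  - order 1 (Charger): customer_id=4 -> matches Victor
  - order 2 (Lamp): customer_id=1 -> matches Frank
  - order 3 (Phone): customer_id=NULL, no match -> dropped
  - order 4 (Tablet): customer_id=5 -> matches Bob
  - order 5 (Chair): customer_id=5 -> matches Bob
  - order 6 (Mouse): customer_id=4 -> matches Victor
So 1 of 6 rows is dropped.

SQL:
SELECT a.product, b.name AS customer
FROM orders a
INNER JOIN customers b ON a.customer_id = b.id

Result:
product | customer
--------+---------
Charger | Victor  
Lamp    | Frank   
Tablet  | Bob     
Chair   | Bob     
Mouse   | Victor  


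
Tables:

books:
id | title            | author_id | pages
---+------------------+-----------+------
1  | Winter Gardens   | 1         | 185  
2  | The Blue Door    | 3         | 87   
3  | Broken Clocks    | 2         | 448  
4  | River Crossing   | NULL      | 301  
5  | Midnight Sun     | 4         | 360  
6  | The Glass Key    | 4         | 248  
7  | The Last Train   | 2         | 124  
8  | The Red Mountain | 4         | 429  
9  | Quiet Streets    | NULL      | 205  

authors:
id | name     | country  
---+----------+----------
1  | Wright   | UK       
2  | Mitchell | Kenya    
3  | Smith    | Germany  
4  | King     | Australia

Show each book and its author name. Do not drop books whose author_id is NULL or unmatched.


LEFT JOIN keeps every row from books (the left table); where author_id has no match in authors, the author columns become NULL. Walk through each book:
  - book 1 (Winter Gardens): author_id=1 -> matches Wright
  - book 2 (The Blue Door): author_id=3 -> matches Smith
  - book 3 (Broken Clocks): author_id=2 -> matches Mitchell
  - book 4 (River Crossing): author_id=NULL, no match -> kept with NULL
  - book 5 (Midnight Sun): author_id=4 -> matches King
  - book 6 (The Glass Key): author_id=4 -> matches King
  - book 7 (The Last Train): author_id=2 -> matches Mitchell
  - book 8 (The Red Mountain): author_id=4 -> matches King
  - book 9 (Quiet Streets): author_id=NULL, no match -> kept with NULL
All 9 rows appear; 2 have NULL author.

SQL:
SELECT a.title, b.name AS author
FROM books a
LEFT JOIN authors b ON a.author_id = b.id

Result:
title            | author  
-----------------+---------
Winter Gardens   | Wright  
The Blue Door    | Smith   
Broken Clocks    | Mitchell
River Crossing   | NULL    
Midnight Sun     | King    
The Glass Key    | King    
The Last Train   | Mitchell
The Red Mountain | King    
Quiet Streets    | NULL    


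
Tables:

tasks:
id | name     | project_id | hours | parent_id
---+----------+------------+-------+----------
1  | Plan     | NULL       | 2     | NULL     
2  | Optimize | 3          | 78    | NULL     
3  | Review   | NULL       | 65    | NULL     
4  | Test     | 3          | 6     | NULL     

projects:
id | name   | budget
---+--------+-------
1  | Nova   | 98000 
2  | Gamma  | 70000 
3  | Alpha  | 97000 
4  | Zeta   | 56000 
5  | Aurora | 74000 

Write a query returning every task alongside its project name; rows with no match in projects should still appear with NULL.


LEFT JOIN keeps every row from tasks (the left table); where project_id has no match in projects, the project columns become NULL. Walk through each task:
  - task 1 (Plan): project_id=NULL, no match -> kept with NULL
  - task 2 (Optimize): project_id=3 -> matches Alpha
  - task 3 (Review): project_id=NULL, no match -> kept with NULL
  - task 4 (Test): project_id=3 -> matches Alpha
All 4 rows appear; 2 have NULL project.

SQL:
SELECT a.name, b.name AS project
FROM tasks a
LEFT JOIN projects b ON a.project_id = b.id

Result:
name     | project
---------+--------
Plan     | NULL   
Optimize | Alpha  
Review   | NULL   
Test     | Alpha  


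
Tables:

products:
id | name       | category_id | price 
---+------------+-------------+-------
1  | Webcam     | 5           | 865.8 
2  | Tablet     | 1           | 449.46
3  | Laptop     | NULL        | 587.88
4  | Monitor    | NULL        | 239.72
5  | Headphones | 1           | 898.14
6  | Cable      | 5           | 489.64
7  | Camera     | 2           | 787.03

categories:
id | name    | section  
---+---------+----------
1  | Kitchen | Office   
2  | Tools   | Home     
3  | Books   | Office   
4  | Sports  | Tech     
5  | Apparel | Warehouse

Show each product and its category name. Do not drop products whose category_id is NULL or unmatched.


LEFT JOIN keeps every row from products (the left table); where category_id has no match in categories, the category columns become NULL. Walk through each product:
  - product 1 (Webcam): category_id=5 -> matches Apparel
  - product 2 (Tablet): category_id=1 -> matches Kitchen
  - product 3 (Laptop): category_id=NULL, no match -> kept with NULL
  - product 4 (Monitor): category_id=NULL, no match -> kept with NULL
  - product 5 (Headphones): category_id=1 -> matches Kitchen
  - product 6 (Cable): category_id=5 -> matches Apparel
  - product 7 (Camera): category_id=2 -> matches Tools
All 7 rows appear; 2 have NULL category.

SQL:
SELECT a.name, b.name AS category
FROM products a
LEFT JOIN categories b ON a.category_id = b.id

Result:
name       | category
-----------+---------
Webcam     | Apparel 
Tablet     | Kitchen 
Laptop     | NULL    
Monitor    | NULL    
Headphones | Kitchen 
Cable      | Apparel 
Camera     | Tools   


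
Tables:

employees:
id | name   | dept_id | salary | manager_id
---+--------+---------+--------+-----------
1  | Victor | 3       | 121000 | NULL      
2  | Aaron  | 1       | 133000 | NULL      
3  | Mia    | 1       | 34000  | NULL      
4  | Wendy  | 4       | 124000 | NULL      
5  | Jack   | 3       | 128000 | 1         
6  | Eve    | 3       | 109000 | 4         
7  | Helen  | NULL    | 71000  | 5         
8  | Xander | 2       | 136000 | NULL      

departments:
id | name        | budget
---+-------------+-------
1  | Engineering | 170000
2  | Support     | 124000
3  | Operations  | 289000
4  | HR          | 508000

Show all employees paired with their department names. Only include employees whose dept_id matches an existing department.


INNER JOIN keeps only employees rows whose dept_id matches an id in departments. Walk through each employee:
  - employee 1 (Victor): dept_id=3 -> matches Operations
  - employee 2 (Aaron): dept_id=1 -> matches Engineering
  - employee 3 (Mia): dept_id=1 -> matches Engineering
  - employee 4 (Wendy): dept_id=4 -> matches HR
  - employee 5 (Jack): dept_id=3 -> matches Operations
  - employee 6 (Eve): dept_id=3 -> matches Operations
  - employee 7 (Helen): dept_id=NULL, no match -> dropped
  - employee 8 (Xander): dept_id=2 -> matches Support
So 1 of 8 rows is dropped.

SQL:
SELECT a.name, b.name AS department
FROM employees a
INNER JOIN departments b ON a.dept_id = b.id

Result:
name   | department 
-------+------------
Victor | Operations 
Aaron  | Engineering
Mia    | Engineering
Wendy  | HR         
Jack   | Operations 
Eve    | Operations 
Xander | Support    


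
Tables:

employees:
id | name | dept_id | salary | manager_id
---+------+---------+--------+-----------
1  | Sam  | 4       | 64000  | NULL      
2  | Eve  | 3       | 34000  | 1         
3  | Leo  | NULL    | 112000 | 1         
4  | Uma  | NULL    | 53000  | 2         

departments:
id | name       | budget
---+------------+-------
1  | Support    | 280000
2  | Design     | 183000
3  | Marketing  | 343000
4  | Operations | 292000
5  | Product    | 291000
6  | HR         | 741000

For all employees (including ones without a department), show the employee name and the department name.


LEFT JOIN keeps every row from employees (the left table); where dept_id has no match in departments, the department columns become NULL. Walk through each employee:
  - employee 1 (Sam): dept_id=4 -> matches Operations
  - employee 2 (Eve): dept_id=3 -> matches Marketing
  - employee 3 (Leo): dept_id=NULL, no match -> kept with NULL
  - employee 4 (Uma): dept_id=NULL, no match -> kept with NULL
All 4 rows appear; 2 have NULL department.

SQL:
SELECT a.name, b.name AS department
FROM employees a
LEFT JOIN departments b ON a.dept_id = b.id

Result:
name | department
-----+-----------
Sam  | Operations
Eve  | Marketing 
Leo  | NULL      
Uma  | NULL      


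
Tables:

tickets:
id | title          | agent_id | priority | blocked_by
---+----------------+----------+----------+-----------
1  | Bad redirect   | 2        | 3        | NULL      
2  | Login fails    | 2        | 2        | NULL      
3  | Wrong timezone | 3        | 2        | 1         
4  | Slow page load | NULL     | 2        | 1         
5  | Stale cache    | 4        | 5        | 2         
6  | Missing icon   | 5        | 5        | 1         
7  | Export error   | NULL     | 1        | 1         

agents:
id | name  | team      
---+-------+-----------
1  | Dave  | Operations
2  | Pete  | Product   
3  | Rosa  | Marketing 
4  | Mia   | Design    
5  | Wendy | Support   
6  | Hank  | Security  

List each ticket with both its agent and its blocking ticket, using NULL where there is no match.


Two LEFT JOINs from the same base table tickets: one to agents via agent_id, one to tickets itself via blocked_by. Both are LEFT so every ticket is preserved.
Match against agents:
  - ticket 1 (Bad redirect): agent_id=2 -> matches Pete
  - ticket 2 (Login fails): agent_id=2 -> matches Pete
  - ticket 3 (Wrong timezone): agent_id=3 -> matches Rosa
  - ticket 4 (Slow page load): agent_id=NULL, no match -> kept with NULL
  - ticket 5 (Stale cache): agent_id=4 -> matches Mia
  - ticket 6 (Missing icon): agent_id=5 -> matches Wendy
  - ticket 7 (Export error): agent_id=NULL, no match -> kept with NULL
Match against tickets (self):
  - ticket 1 (Bad redirect): blocked_by=NULL -> NULL
  - ticket 2 (Login fails): blocked_by=NULL -> NULL
  - ticket 3 (Wrong timezone): blocked_by=1 -> Bad redirect
  - ticket 4 (Slow page load): blocked_by=1 -> Bad redirect
  - ticket 5 (Stale cache): blocked_by=2 -> Login fails
  - ticket 6 (Missing icon): blocked_by=1 -> Bad redirect
  - ticket 7 (Export error): blocked_by=1 -> Bad redirect

SQL:
SELECT a.title, b.name AS agent, c.title AS blocked_by
FROM tickets a
LEFT JOIN agents b ON a.agent_id = b.id
LEFT JOIN tickets c ON a.blocked_by = c.id

Result:
title          | agent | blocked_by  
---------------+-------+-------------
Bad redirect   | Pete  | NULL        
Login fails    | Pete  | NULL        
Wrong timezone | Rosa  | Bad redirect
Slow page load | NULL  | Bad redirect
Stale cache    | Mia   | Login fails 
Missing icon   | Wendy | Bad redirect
Export error   | NULL  | Bad redirect


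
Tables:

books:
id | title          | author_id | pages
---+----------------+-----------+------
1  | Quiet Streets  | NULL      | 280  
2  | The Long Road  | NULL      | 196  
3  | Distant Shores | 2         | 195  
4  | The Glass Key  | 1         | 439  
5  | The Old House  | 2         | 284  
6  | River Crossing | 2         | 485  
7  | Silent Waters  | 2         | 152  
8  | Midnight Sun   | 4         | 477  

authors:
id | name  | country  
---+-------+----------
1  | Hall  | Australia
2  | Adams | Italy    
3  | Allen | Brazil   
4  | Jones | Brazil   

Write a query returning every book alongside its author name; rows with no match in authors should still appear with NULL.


LEFT JOIN keeps every row from books (the left table); where author_id has no match in authors, the author columns become NULL. Walk through each book:
  - book 1 (Quiet Streets): author_id=NULL, no match -> kept with NULL
  - book 2 (The Long Road): author_id=NULL, no match -> kept with NULL
  - book 3 (Distant Shores): author_id=2 -> matches Adams
  - book 4 (The Glass Key): author_id=1 -> matches Hall
  - book 5 (The Old House): author_id=2 -> matches Adams
  - book 6 (River Crossing): author_id=2 -> matches Adams
  - book 7 (Silent Waters): author_id=2 -> matches Adams
  - book 8 (Midnight Sun): author_id=4 -> matches Jones
All 8 rows appear; 2 have NULL author.

SQL:
SELECT a.title, b.name AS author
FROM books a
LEFT JOIN authors b ON a.author_id = b.id

Result:
title          | author
---------------+-------
Quiet Streets  | NULL  
The Long Road  | NULL  
Distant Shores | Adams 
The Glass Key  | Hall  
The Old House  | Adams 
River Crossing | Adams 
Silent Waters  | Adams 
Midnight Sun   | Jones 


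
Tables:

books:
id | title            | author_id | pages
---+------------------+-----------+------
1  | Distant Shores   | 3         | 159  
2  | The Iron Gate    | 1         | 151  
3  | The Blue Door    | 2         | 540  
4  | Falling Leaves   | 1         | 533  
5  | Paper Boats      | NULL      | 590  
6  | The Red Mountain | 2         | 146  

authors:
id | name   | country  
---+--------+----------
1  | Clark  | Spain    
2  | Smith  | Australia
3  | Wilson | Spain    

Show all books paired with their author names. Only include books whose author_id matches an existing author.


INNER JOIN keeps only books rows whose author_id matches an id in authors. Walk through each book:
  - book 1 (Distant Shores): author_id=3 -> matches Wilson
  - book 2 (The Iron Gate): author_id=1 -> matches Clark
  - book 3 (The Blue Door): author_id=2 -> matches Smith
  - book 4 (Falling Leaves): author_id=1 -> matches Clark
  - book 5 (Paper Boats): author_id=NULL, no match -> dropped
  - book 6 (The Red Mountain): author_id=2 -> matches Smith
So 1 of 6 rows is dropped.

SQL:
SELECT a.title, b.name AS author
FROM books a
INNER JOIN authors b ON a.author_id = b.id

Result:
title            | author
-----------------+-------
Distant Shores   | Wilson
The Iron Gate    | Clark 
The Blue Door    | Smith 
Falling Leaves   | Clark 
The Red Mountain | Smith 


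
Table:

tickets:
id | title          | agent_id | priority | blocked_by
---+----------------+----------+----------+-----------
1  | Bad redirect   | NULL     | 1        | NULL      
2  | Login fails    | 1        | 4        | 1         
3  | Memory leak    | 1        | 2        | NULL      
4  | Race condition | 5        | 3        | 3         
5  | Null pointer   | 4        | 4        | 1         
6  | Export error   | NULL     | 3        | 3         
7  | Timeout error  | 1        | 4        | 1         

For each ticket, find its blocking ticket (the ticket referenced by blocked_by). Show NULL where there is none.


This is a self-join: tickets is joined to a second copy of itself, matching each row's blocked_by to another row's id. Use LEFT JOIN so rows with blocked_by=NULL are kept.
  - ticket 1 (Bad redirect): blocked_by=NULL -> NULL
  - ticket 2 (Login fails): blocked_by=1 -> Bad redirect
  - ticket 3 (Memory leak): blocked_by=NULL -> NULL
  - ticket 4 (Race condition): blocked_by=3 -> Memory leak
  - ticket 5 (Null pointer): blocked_by=1 -> Bad redirect
  - ticket 6 (Export error): blocked_by=3 -> Memory leak
  - ticket 7 (Timeout error): blocked_by=1 -> Bad redirect

SQL:
SELECT a.title AS item, b.title AS blocked_by
FROM tickets a
LEFT JOIN tickets b ON a.blocked_by = b.id

Result:
item           | blocked_by  
---------------+-------------
Bad redirect   | NULL        
Login fails    | Bad redirect
Memory leak    | NULL        
Race condition | Memory leak 
Null pointer   | Bad redirect
Export error   | Memory leak 
Timeout error  | Bad redirect


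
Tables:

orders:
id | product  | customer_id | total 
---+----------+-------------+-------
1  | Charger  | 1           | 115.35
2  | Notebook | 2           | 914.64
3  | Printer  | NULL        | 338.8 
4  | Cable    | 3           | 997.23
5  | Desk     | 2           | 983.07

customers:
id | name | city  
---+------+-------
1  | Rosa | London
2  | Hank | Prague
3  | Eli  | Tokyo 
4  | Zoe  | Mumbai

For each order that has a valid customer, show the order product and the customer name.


INNER JOIN keeps only orders rows whose customer_id matches an id in customers. Walk through each order:
  - order 1 (Charger): customer_id=1 -> matches Rosa
  - order 2 (Notebook): customer_id=2 -> matches Hank
  - order 3 (Printer): customer_id=NULL, no match -> dropped
  - order 4 (Cable): customer_id=3 -> matches Eli
  - order 5 (Desk): customer_id=2 -> matches Hank
So 1 of 5 rows is dropped.

SQL:
SELECT a.product, b.name AS customer
FROM orders a
INNER JOIN customers b ON a.customer_id = b.id

Result:
product  | customer
---------+---------
Charger  | Rosa    
Notebook | Hank    
Cable    | Eli     
Desk     | Hank    


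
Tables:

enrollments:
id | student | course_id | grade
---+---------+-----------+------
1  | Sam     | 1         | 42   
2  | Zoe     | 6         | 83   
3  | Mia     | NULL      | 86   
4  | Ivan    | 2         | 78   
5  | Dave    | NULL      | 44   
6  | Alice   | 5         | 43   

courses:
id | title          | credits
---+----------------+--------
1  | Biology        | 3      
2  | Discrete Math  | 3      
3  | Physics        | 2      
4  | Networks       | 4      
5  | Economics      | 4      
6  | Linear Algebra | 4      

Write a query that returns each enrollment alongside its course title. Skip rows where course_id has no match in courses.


INNER JOIN keeps only enrollments rows whose course_id matches an id in courses. Walk through each enrollment:
  - enrollment 1 (Sam): course_id=1 -> matches Biology
  - enrollment 2 (Zoe): course_id=6 -> matches Linear Algebra
  - enrollment 3 (Mia): course_id=NULL, no match -> dropped
  - enrollment 4 (Ivan): course_id=2 -> matches Discrete Math
  - enrollment 5 (Dave): course_id=NULL, no match -> dropped
  - enrollment 6 (Alice): course_id=5 -> matches Economics
So 2 of 6 rows are dropped.

SQL:
SELECT a.student, b.title AS course
FROM enrollments a
INNER JOIN courses b ON a.course_id = b.id

Result:
student | course        
--------+---------------
Sam     | Biology       
Zoe     | Linear Algebra
Ivan    | Discrete Math 
Alice   | Economics     


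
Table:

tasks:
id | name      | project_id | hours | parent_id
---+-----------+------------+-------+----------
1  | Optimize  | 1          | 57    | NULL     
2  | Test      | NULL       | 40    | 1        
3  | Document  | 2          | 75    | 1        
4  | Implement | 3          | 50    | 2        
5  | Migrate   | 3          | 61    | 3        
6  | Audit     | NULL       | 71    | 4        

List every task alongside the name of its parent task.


This is a self-join: tasks is joined to a second copy of itself, matching each row's parent_id to another row's id. Use LEFT JOIN so rows with parent_id=NULL are kept.
  - task 1 (Optimize): parent_id=NULL -> NULL
  - task 2 (Test): parent_id=1 -> Optimize
  - task 3 (Document): parent_id=1 -> Optimize
  - task 4 (Implement): parent_id=2 -> Test
  - task 5 (Migrate): parent_id=3 -> Document
  - task 6 (Audit): parent_id=4 -> Implement

SQL:
SELECT a.name AS item, b.name AS parent
FROM tasks a
LEFT JOIN tasks b ON a.parent_id = b.id

Result:
item      | parent   
----------+----------
Optimize  | NULL     
Test      | Optimize 
Document  | Optimize 
Implement | Test     
Migrate   | Document 
Audit     | Implement


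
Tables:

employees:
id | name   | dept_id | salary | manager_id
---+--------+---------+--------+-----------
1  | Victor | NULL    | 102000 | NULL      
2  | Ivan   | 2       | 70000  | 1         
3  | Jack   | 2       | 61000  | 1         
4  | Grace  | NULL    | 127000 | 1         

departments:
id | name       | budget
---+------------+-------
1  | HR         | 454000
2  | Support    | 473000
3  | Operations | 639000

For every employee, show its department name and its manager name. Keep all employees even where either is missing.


Two LEFT JOINs from the same base table employees: one to departments via dept_id, one to employees itself via manager_id. Both are LEFT so every employee is preserved.
Match against departments:
  - employee 1 (Victor): dept_id=NULL, no match -> kept with NULL
  - employee 2 (Ivan): dept_id=2 -> matches Support
  - employee 3 (Jack): dept_id=2 -> matches Support
  - employee 4 (Grace): dept_id=NULL, no match -> kept with NULL
Match against employees (self):
  - employee 1 (Victor): manager_id=NULL -> NULL
  - employee 2 (Ivan): manager_id=1 -> Victor
  - employee 3 (Jack): manager_id=1 -> Victor
  - employee 4 (Grace): manager_id=1 -> Victor

SQL:
SELECT a.name, b.name AS department, c.name AS manager
FROM employees a
LEFT JOIN departments b ON a.dept_id = b.id
LEFT JOIN employees c ON a.manager_id = c.id

Result:
name   | department | manager
-------+------------+--------
Victor | NULL       | NULL   
Ivan   | Support    | Victor 
Jack   | Support    | Victor 
Grace  | NULL       | Victor 


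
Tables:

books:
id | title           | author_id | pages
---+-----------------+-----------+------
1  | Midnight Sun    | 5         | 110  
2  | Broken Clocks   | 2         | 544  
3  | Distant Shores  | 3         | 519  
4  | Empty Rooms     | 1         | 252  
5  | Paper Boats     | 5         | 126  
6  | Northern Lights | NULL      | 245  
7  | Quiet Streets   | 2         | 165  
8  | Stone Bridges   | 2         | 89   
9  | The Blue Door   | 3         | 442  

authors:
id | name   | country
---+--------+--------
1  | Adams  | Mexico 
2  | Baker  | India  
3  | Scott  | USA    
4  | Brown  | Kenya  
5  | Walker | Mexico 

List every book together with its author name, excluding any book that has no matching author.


INNER JOIN keeps only books rows whose author_id matches an id in authors. Walk through each book:
  - book 1 (Midnight Sun): author_id=5 -> matches Walker
  - book 2 (Broken Clocks): author_id=2 -> matches Baker
  - book 3 (Distant Shores): author_id=3 -> matches Scott
  - book 4 (Empty Rooms): author_id=1 -> matches Adams
  - book 5 (Paper Boats): author_id=5 -> matches Walker
  - book 6 (Northern Lights): author_id=NULL, no match -> dropped
  - book 7 (Quiet Streets): author_id=2 -> matches Baker
  - book 8 (Stone Bridges): author_id=2 -> matches Baker
  - book 9 (The Blue Door): author_id=3 -> matches Scott
So 1 of 9 rows is dropped.

SQL:
SELECT a.title, b.name AS author
FROM books a
INNER JOIN authors b ON a.author_id = b.id

Result:
title          | author
---------------+-------
Midnight Sun   | Walker
Broken Clocks  | Baker 
Distant Shores | Scott 
Empty Rooms    | Adams 
Paper Boats    | Walker
Quiet Streets  | Baker 
Stone Bridges  | Baker 
The Blue Door  | Scott 


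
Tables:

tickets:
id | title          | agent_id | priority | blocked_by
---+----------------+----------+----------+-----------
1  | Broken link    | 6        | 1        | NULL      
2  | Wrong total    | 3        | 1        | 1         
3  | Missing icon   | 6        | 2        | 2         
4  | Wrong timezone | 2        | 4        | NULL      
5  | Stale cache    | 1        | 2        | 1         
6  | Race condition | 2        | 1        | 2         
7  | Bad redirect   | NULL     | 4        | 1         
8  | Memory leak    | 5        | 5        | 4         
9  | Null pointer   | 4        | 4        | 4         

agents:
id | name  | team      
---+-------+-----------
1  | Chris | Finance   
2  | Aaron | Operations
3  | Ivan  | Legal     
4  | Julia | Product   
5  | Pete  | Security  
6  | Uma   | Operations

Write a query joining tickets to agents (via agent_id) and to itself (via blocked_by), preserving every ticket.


Two LEFT JOINs from the same base table tickets: one to agents via agent_id, one to tickets itself via blocked_by. Both are LEFT so every ticket is preserved.
Match against agents:
  - ticket 1 (Broken link): agent_id=6 -> matches Uma
  - ticket 2 (Wrong total): agent_id=3 -> matches Ivan
  - ticket 3 (Missing icon): agent_id=6 -> matches Uma
  - ticket 4 (Wrong timezone): agent_id=2 -> matches Aaron
  - ticket 5 (Stale cache): agent_id=1 -> matches Chris
  - ticket 6 (Race condition): agent_id=2 -> matches Aaron
  - ticket 7 (Bad redirect): agent_id=NULL, no match -> kept with NULL
  - ticket 8 (Memory leak): agent_id=5 -> matches Pete
  - ticket 9 (Null pointer): agent_id=4 -> matches Julia
Match against tickets (self):
  - ticket 1 (Broken link): blocked_by=NULL -> NULL
  - ticket 2 (Wrong total): blocked_by=1 -> Broken link
  - ticket 3 (Missing icon): blocked_by=2 -> Wrong total
  - ticket 4 (Wrong timezone): blocked_by=NULL -> NULL
  - ticket 5 (Stale cache): blocked_by=1 -> Broken link
  - ticket 6 (Race condition): blocked_by=2 -> Wrong total
  - ticket 7 (Bad redirect): blocked_by=1 -> Broken link
  - ticket 8 (Memory leak): blocked_by=4 -> Wrong timezone
  - ticket 9 (Null pointer): blocked_by=4 -> Wrong timezone

SQL:
SELECT a.title, b.name AS agent, c.title AS blocked_by
FROM tickets a
LEFT JOIN agents b ON a.agent_id = b.id
LEFT JOIN tickets c ON a.blocked_by = c.id

Result:
title          | agent | blocked_by    
---------------+-------+---------------
Broken link    | Uma   | NULL          
Wrong total    | Ivan  | Broken link   
Missing icon   | Uma   | Wrong total   
Wrong timezone | Aaron | NULL          
Stale cache    | Chris | Broken link   
Race condition | Aaron | Wrong total   
Bad redirect   | NULL  | Broken link   
Memory leak    | Pete  | Wrong timezone
Null pointer   | Julia | Wrong timezone


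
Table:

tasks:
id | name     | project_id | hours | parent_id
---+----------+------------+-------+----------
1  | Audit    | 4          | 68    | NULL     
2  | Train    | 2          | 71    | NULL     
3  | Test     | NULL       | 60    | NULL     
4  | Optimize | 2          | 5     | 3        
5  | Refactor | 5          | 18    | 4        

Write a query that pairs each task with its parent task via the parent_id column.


This is a self-join: tasks is joined to a second copy of itself, matching each row's parent_id to another row's id. Use LEFT JOIN so rows with parent_id=NULL are kept.
  - task 1 (Audit): parent_id=NULL -> NULL
  - task 2 (Train): parent_id=NULL -> NULL
  - task 3 (Test): parent_id=NULL -> NULL
  - task 4 (Optimize): parent_id=3 -> Test
  - task 5 (Refactor): parent_id=4 -> Optimize

SQL:
SELECT a.name AS item, b.name AS parent
FROM tasks a
LEFT JOIN tasks b ON a.parent_id = b.id

Result:
item     | parent  
---------+---------
Audit    | NULL    
Train    | NULL    
Test     | NULL    
Optimize | Test    
Refactor | Optimize


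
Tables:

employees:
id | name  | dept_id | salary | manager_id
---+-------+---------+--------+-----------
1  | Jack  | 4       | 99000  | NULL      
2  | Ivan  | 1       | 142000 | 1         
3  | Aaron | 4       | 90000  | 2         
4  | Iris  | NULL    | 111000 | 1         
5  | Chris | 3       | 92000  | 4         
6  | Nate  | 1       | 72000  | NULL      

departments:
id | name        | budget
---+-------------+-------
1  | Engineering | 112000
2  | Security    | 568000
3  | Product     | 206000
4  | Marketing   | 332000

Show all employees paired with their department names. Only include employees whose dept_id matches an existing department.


INNER JOIN keeps only employees rows whose dept_id matches an id in departments. Walk through each employee:
  - employee 1 (Jack): dept_id=4 -> matches Marketing
  - employee 2 (Ivan): dept_id=1 -> matches Engineering
  - employee 3 (Aaron): dept_id=4 -> matches Marketing
  - employee 4 (Iris): dept_id=NULL, no match -> dropped
  - employee 5 (Chris): dept_id=3 -> matches Product
  - employee 6 (Nate): dept_id=1 -> matches Engineering
So 1 of 6 rows is dropped.

SQL:
SELECT a.name, b.name AS department
FROM employees a
INNER JOIN departments b ON a.dept_id = b.id

Result:
name  | department 
------+------------
Jack  | Marketing  
Ivan  | Engineering
Aaron | Marketing  
Chris | Product    
Nate  | Engineering


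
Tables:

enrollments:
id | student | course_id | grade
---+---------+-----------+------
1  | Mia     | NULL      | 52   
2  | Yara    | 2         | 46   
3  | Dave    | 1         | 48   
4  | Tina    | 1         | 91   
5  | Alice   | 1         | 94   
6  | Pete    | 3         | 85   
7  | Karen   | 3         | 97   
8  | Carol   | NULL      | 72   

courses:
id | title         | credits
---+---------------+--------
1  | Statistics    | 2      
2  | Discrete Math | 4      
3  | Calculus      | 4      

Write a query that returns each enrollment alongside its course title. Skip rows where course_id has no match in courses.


INNER JOIN keeps only enrollments rows whose course_id matches an id in courses. Walk through each enrollment:
  - enrollment 1 (Mia): course_id=NULL, no match -> dropped
  - enrollment 2 (Yara): course_id=2 -> matches Discrete Math
  - enrollment 3 (Dave): course_id=1 -> matches Statistics
  - enrollment 4 (Tina): course_id=1 -> matches Statistics
  - enrollment 5 (Alice): course_id=1 -> matches Statistics
  - enrollment 6 (Pete): course_id=3 -> matches Calculus
  - enrollment 7 (Karen): course_id=3 -> matches Calculus
  - enrollment 8 (Carol): course_id=NULL, no match -> dropped
So 2 of 8 rows are dropped.

SQL:
SELECT a.student, b.title AS course
FROM enrollments a
INNER JOIN courses b ON a.course_id = b.id

Result:
student | course       
--------+--------------
Yara    | Discrete Math
Dave    | Statistics   
Tina    | Statistics   
Alice   | Statistics   
Pete    | Calculus     
Karen   | Calculus     
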